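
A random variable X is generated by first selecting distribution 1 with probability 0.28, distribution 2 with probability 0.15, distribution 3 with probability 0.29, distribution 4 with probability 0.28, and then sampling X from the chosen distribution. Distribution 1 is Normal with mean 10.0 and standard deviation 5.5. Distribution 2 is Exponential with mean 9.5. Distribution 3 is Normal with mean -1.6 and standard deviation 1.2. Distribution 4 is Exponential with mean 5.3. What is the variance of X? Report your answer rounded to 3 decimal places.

Per component, 1: μ=10, E[X²]=130.25; 2: μ=9.5, E[X²]=180.5; 3: μ=-1.6, E[X²]=4; 4: μ=5.3, E[X²]=56.18.
E[X] = 0.28·10 + 0.15·9.5 + 0.29·-1.6 + 0.28·5.3 = 5.245.
E[X²] = 0.28·130.25 + 0.15·180.5 + 0.29·4 + 0.28·56.18 = 80.4354.
Var(X) = E[X²] − (E[X])² = 80.4354 − 27.51 = 52.9254.

52.925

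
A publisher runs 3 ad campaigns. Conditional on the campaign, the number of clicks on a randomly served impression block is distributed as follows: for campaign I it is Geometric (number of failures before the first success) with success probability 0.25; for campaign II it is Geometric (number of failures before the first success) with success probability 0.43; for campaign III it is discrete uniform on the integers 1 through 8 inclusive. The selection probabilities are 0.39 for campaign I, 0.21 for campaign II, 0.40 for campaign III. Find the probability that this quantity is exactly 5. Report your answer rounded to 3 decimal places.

0.079

Conditional on each campaign, P(X = 5): I: 0.0593262; II: 0.0258728; III: 0.125.
By total probability, P(X = 5) = 0.39·0.0593262 + 0.21·0.0258728 + 0.4·0.125 = 0.0785705.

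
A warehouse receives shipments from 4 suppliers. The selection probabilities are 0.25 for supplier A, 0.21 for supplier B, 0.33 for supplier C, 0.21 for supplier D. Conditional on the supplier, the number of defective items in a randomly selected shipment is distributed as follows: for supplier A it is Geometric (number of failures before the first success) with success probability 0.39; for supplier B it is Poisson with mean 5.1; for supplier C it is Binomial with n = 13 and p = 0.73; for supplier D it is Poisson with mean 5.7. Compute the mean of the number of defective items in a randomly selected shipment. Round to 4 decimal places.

Component means — A: 1.5641; B: 5.1; C: 9.49; D: 5.7.
E[X] = 0.25·1.5641 + 0.21·5.1 + 0.33·9.49 + 0.21·5.7 = 5.79073.

5.7907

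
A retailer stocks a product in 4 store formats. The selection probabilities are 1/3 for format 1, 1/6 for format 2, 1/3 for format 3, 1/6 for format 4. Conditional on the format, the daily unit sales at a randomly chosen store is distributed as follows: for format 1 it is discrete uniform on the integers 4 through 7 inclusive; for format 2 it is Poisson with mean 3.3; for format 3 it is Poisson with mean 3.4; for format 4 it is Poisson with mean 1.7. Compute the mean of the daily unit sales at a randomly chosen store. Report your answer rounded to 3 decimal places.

3.800

Component means — 1: 5.5; 2: 3.3; 3: 3.4; 4: 1.7.
E[X] = 0.333333·5.5 + 0.166667·3.3 + 0.333333·3.4 + 0.166667·1.7 = 3.8.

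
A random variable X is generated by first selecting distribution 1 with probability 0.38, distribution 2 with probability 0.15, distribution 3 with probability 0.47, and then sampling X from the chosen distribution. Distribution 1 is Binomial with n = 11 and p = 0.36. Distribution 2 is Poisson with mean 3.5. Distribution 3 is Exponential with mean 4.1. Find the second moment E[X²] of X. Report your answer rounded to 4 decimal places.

25.0860

For each component E[X²] = Var + (mean)², giving 1: 18.216; 2: 15.75; 3: 33.62.
Overall E[X²] = 0.38·18.216 + 0.15·15.75 + 0.47·33.62 = 25.086.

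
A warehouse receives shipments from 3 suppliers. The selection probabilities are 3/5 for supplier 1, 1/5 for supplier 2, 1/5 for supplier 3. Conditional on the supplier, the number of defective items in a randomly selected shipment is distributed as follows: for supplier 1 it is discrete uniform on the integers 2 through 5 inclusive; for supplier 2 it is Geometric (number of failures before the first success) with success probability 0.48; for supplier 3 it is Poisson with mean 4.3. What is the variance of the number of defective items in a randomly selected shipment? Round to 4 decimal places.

3.2529

Per component, 1: μ=3.5, E[X²]=13.5; 2: μ=1.08333, E[X²]=3.43056; 3: μ=4.3, E[X²]=22.79.
E[X] = 0.6·3.5 + 0.2·1.08333 + 0.2·4.3 = 3.17667.
E[X²] = 0.6·13.5 + 0.2·3.43056 + 0.2·22.79 = 13.3441.
Var(X) = E[X²] − (E[X])² = 13.3441 − 10.0912 = 3.2529.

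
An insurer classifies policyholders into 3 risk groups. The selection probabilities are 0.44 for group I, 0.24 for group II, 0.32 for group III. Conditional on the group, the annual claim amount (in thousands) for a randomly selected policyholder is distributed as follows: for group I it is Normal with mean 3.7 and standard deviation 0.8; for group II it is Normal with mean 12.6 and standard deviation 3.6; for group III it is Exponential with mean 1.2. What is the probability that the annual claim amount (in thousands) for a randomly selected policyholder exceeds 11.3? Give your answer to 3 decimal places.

0.154

Conditional on each group, P(X > 11.3): I: 0; II: 0.640992; III: 8.13568e-05.
By total probability, P(X > 11.3) = 0.44·0 + 0.24·0.640992 + 0.32·8.13568e-05 = 0.153864.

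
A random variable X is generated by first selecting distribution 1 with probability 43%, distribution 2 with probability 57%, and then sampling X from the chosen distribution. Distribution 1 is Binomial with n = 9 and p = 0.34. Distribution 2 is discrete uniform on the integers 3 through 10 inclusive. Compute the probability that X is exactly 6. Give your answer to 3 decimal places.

0.087

Conditional on each component, P(X = 6): 1: 0.0373065; 2: 0.125.
By total probability, P(X = 6) = 0.43·0.0373065 + 0.57·0.125 = 0.0872918.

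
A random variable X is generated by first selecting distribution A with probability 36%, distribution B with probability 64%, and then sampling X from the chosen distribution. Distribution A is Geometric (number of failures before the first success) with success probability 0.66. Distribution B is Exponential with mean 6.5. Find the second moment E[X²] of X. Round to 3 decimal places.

54.457

For each component E[X²] = Var + (mean)², giving A: 1.04591; B: 84.5.
Overall E[X²] = 0.36·1.04591 + 0.64·84.5 = 54.4565.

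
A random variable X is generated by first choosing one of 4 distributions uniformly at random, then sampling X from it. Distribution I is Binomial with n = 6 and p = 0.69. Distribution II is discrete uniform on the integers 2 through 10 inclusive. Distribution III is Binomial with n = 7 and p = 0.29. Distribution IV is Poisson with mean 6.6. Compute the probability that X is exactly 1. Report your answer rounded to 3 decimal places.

Conditional on each component, P(X = 1): I: 0.0118525; II: 0; III: 0.260044; IV: 0.00897843.
By total probability, P(X = 1) = 0.25·0.0118525 + 0.25·0 + 0.25·0.260044 + 0.25·0.00897843 = 0.0702186.

0.070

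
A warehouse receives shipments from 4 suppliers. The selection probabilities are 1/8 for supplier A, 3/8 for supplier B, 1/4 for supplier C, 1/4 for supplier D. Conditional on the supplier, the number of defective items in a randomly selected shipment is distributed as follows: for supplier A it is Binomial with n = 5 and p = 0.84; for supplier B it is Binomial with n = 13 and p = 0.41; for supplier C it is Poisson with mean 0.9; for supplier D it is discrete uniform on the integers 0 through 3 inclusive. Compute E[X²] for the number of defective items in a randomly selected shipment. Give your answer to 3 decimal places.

For each component E[X²] = Var + (mean)², giving A: 18.312; B: 31.5536; C: 1.71; D: 3.5.
Overall E[X²] = 0.125·18.312 + 0.375·31.5536 + 0.25·1.71 + 0.25·3.5 = 15.4241.

15.424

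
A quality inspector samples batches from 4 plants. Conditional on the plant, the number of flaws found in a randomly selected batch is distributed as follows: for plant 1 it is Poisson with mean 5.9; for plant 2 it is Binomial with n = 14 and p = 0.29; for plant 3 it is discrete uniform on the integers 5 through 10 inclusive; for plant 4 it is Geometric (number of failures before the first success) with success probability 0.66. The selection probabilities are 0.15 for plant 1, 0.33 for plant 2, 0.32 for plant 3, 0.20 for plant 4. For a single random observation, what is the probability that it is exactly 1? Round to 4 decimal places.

0.0629

Conditional on each plant, P(X = 1): 1: 0.0161627; 2: 0.0473026; 3: 0; 4: 0.2244.
By total probability, P(X = 1) = 0.15·0.0161627 + 0.33·0.0473026 + 0.32·0 + 0.2·0.2244 = 0.0629143.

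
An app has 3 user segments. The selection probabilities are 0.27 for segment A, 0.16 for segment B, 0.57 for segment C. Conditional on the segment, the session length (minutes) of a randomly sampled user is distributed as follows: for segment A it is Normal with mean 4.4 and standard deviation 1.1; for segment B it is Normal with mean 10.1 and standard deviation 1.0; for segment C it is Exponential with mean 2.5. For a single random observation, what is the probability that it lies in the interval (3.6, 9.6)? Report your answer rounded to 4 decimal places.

0.3791

Conditional on each segment, P(3.6 < X < 9.6): A: 0.766469; B: 0.308538; C: 0.215434.
By total probability, P(3.6 < X < 9.6) = 0.27·0.766469 + 0.16·0.308538 + 0.57·0.215434 = 0.37911.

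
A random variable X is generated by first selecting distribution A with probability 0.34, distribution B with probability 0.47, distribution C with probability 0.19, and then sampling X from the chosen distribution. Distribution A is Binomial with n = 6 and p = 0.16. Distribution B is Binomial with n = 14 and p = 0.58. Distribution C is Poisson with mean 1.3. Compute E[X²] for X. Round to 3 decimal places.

For each component E[X²] = Var + (mean)², giving A: 1.728; B: 69.3448; C: 2.99.
Overall E[X²] = 0.34·1.728 + 0.47·69.3448 + 0.19·2.99 = 33.7477.

33.748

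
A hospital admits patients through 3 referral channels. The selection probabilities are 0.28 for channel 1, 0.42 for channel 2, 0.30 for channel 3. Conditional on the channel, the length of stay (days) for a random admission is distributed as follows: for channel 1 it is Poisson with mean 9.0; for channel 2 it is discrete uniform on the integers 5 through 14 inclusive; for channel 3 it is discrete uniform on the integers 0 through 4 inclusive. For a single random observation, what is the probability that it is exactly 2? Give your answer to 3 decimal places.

0.061

Conditional on each channel, P(X = 2): 1: 0.0049981; 2: 0; 3: 0.2.
By total probability, P(X = 2) = 0.28·0.0049981 + 0.42·0 + 0.3·0.2 = 0.0613995.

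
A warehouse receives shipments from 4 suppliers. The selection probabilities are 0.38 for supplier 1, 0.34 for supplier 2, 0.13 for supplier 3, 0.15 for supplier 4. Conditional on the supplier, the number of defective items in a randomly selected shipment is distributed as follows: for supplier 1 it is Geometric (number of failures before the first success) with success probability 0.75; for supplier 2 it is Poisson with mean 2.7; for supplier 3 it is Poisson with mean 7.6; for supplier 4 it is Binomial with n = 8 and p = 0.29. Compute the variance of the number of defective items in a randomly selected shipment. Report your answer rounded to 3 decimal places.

Per component, 1: μ=0.333333, E[X²]=0.555556; 2: μ=2.7, E[X²]=9.99; 3: μ=7.6, E[X²]=65.36; 4: μ=2.32, E[X²]=7.0296.
E[X] = 0.38·0.333333 + 0.34·2.7 + 0.13·7.6 + 0.15·2.32 = 2.38067.
E[X²] = 0.38·0.555556 + 0.34·9.99 + 0.13·65.36 + 0.15·7.0296 = 13.159.
Var(X) = E[X²] − (E[X])² = 13.159 − 5.66757 = 7.49138.

7.491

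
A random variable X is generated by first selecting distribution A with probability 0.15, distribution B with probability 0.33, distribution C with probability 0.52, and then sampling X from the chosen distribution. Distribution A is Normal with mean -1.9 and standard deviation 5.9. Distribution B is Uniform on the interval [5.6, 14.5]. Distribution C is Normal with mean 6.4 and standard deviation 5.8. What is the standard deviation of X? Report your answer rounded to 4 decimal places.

6.2945

Per component, A: μ=-1.9, E[X²]=38.42; B: μ=10.05, E[X²]=107.603; C: μ=6.4, E[X²]=74.6.
E[X] = 0.15·-1.9 + 0.33·10.05 + 0.52·6.4 = 6.3595.
E[X²] = 0.15·38.42 + 0.33·107.603 + 0.52·74.6 = 80.0641.
Var(X) = E[X²] − (E[X])² = 80.0641 − 40.4432 = 39.6209.
SD(X) = √39.6209 = 6.29451.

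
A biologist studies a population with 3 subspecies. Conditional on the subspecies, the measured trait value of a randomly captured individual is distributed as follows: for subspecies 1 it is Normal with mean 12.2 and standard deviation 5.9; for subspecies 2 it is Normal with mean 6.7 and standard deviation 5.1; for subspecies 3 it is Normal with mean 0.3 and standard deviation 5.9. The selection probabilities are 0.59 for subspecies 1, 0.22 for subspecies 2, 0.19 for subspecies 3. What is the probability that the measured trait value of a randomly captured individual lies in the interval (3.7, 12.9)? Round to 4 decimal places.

Conditional on each subspecies, P(3.7 < X < 12.9): 1: 0.472383; 2: 0.609761; 3: 0.26586.
By total probability, P(3.7 < X < 12.9) = 0.59·0.472383 + 0.22·0.609761 + 0.19·0.26586 = 0.463367.

0.4634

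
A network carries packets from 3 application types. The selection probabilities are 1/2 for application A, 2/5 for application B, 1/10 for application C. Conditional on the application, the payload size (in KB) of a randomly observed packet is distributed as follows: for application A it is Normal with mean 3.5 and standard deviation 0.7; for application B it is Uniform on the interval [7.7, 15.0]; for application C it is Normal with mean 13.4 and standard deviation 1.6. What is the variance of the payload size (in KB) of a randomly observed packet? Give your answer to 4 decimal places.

19.6704

Per component, A: μ=3.5, E[X²]=12.74; B: μ=11.35, E[X²]=133.263; C: μ=13.4, E[X²]=182.12.
E[X] = 0.5·3.5 + 0.4·11.35 + 0.1·13.4 = 7.63.
E[X²] = 0.5·12.74 + 0.4·133.263 + 0.1·182.12 = 77.8873.
Var(X) = E[X²] − (E[X])² = 77.8873 − 58.2169 = 19.6704.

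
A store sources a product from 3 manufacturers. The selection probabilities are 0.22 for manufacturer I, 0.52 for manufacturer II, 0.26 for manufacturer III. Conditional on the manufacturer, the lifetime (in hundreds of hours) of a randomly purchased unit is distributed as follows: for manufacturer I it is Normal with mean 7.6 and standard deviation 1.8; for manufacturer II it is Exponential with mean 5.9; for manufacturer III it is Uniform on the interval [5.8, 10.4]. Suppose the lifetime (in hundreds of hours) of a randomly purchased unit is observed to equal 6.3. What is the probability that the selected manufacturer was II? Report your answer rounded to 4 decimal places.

Likelihoods f(6.3 | ·): I: 0.170755; II: 0.0582653; III: 0.217391.
Posterior ∝ prior × likelihood. Numerator for II: 0.52·0.0582653 = 0.0302979.
Normalizing constant: 0.22·0.170755 + 0.52·0.0582653 + 0.26·0.217391 = 0.124386.
P(II | observation) = 0.0302979 / 0.124386 = 0.243581.

0.2436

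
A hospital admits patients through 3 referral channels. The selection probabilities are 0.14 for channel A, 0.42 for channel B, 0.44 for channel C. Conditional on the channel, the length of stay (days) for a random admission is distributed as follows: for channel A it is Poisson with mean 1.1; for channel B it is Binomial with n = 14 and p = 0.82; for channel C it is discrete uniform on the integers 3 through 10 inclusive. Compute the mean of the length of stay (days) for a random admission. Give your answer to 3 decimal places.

7.836

Component means — A: 1.1; B: 11.48; C: 6.5.
E[X] = 0.14·1.1 + 0.42·11.48 + 0.44·6.5 = 7.8356.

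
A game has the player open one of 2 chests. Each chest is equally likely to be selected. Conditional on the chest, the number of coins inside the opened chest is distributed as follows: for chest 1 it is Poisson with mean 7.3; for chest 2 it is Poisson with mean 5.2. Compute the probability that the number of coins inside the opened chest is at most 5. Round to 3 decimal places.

0.422

Conditional on each chest, P(X ≤ 5): 1: 0.264043; 2: 0.580913.
By total probability, P(X ≤ 5) = 0.5·0.264043 + 0.5·0.580913 = 0.422478.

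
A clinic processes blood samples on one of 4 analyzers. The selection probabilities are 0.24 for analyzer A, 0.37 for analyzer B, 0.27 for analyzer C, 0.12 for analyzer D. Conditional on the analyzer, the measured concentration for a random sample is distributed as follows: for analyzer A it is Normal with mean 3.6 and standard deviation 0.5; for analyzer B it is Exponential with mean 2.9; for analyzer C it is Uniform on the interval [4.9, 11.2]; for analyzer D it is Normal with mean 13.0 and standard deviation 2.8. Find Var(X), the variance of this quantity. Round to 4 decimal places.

16.8497

Per component, A: μ=3.6, E[X²]=13.21; B: μ=2.9, E[X²]=16.82; C: μ=8.05, E[X²]=68.11; D: μ=13, E[X²]=176.84.
E[X] = 0.24·3.6 + 0.37·2.9 + 0.27·8.05 + 0.12·13 = 5.6705.
E[X²] = 0.24·13.21 + 0.37·16.82 + 0.27·68.11 + 0.12·176.84 = 49.0043.
Var(X) = E[X²] − (E[X])² = 49.0043 − 32.1546 = 16.8497.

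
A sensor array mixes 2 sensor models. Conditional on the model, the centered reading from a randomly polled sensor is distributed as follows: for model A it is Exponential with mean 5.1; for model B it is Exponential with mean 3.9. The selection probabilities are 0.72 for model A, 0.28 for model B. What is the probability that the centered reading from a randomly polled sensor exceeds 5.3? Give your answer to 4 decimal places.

0.3266

Conditional on each model, P(X > 5.3): A: 0.353732; B: 0.256924.
By total probability, P(X > 5.3) = 0.72·0.353732 + 0.28·0.256924 = 0.326626.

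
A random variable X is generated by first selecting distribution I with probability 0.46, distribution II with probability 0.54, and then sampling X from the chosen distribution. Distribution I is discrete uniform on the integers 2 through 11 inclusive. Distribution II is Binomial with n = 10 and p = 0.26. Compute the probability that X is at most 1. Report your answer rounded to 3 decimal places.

0.120

Conditional on each component, P(X ≤ 1): I: 0; II: 0.222245.
By total probability, P(X ≤ 1) = 0.46·0 + 0.54·0.222245 = 0.120012.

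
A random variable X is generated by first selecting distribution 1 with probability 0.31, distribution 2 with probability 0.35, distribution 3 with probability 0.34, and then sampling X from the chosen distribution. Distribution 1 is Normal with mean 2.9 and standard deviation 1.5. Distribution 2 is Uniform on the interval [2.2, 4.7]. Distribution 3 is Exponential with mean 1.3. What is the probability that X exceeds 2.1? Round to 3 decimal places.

Conditional on each component, P(X > 2.1): 1: 0.703099; 2: 1; 3: 0.198814.
By total probability, P(X > 2.1) = 0.31·0.703099 + 0.35·1 + 0.34·0.198814 = 0.635557.

0.636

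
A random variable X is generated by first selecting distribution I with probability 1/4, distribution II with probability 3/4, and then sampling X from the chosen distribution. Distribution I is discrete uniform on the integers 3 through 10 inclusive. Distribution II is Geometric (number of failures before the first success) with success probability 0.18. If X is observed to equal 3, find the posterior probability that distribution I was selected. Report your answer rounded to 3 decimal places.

0.296

Likelihoods P(X=3 | ·): I: 0.125; II: 0.0992462.
Posterior ∝ prior × likelihood. Numerator for I: 0.25·0.125 = 0.03125.
Normalizing constant: 0.25·0.125 + 0.75·0.0992462 = 0.105685.
P(I | observation) = 0.03125 / 0.105685 = 0.295691.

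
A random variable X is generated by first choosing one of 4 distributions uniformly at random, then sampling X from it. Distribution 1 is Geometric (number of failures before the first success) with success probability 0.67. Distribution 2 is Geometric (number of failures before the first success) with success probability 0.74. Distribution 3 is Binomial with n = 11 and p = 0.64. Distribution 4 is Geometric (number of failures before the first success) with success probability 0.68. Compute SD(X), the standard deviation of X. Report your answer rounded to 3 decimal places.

3.047

Per component, 1: μ=0.492537, E[X²]=0.977723; 2: μ=0.351351, E[X²]=0.598247; 3: μ=7.04, E[X²]=52.096; 4: μ=0.470588, E[X²]=0.913495.
E[X] = 0.25·0.492537 + 0.25·0.351351 + 0.25·7.04 + 0.25·0.470588 = 2.08862.
E[X²] = 0.25·0.977723 + 0.25·0.598247 + 0.25·52.096 + 0.25·0.913495 = 13.6464.
Var(X) = E[X²] − (E[X])² = 13.6464 − 4.36233 = 9.28404.
SD(X) = √9.28404 = 3.04697.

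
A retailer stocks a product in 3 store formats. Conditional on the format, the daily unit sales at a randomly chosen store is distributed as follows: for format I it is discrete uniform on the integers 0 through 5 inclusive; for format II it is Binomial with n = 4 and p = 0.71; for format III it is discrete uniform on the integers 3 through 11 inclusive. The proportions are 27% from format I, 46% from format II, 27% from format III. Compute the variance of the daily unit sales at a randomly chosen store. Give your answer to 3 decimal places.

6.606

Per component, I: μ=2.5, E[X²]=9.16667; II: μ=2.84, E[X²]=8.8892; III: μ=7, E[X²]=55.6667.
E[X] = 0.27·2.5 + 0.46·2.84 + 0.27·7 = 3.8714.
E[X²] = 0.27·9.16667 + 0.46·8.8892 + 0.27·55.6667 = 21.594.
Var(X) = E[X²] − (E[X])² = 21.594 − 14.9877 = 6.60629.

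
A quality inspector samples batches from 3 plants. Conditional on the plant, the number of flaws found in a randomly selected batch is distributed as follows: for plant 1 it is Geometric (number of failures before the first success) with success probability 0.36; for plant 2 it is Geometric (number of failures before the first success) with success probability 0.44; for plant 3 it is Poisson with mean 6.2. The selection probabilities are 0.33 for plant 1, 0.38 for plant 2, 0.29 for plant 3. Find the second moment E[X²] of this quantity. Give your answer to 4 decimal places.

17.3329

For each component E[X²] = Var + (mean)², giving 1: 8.09877; 2: 4.5124; 3: 44.64.
Overall E[X²] = 0.33·8.09877 + 0.38·4.5124 + 0.29·44.64 = 17.3329.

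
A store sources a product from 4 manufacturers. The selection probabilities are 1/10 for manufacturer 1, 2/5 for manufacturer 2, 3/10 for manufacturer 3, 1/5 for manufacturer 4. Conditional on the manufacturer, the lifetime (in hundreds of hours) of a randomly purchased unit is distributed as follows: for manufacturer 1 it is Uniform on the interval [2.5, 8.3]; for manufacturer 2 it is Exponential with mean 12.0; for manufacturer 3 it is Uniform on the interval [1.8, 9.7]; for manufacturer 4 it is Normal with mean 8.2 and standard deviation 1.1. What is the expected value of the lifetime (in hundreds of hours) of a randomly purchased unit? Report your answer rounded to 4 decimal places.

8.7050

Component means — 1: 5.4; 2: 12; 3: 5.75; 4: 8.2.
E[X] = 0.1·5.4 + 0.4·12 + 0.3·5.75 + 0.2·8.2 = 8.705.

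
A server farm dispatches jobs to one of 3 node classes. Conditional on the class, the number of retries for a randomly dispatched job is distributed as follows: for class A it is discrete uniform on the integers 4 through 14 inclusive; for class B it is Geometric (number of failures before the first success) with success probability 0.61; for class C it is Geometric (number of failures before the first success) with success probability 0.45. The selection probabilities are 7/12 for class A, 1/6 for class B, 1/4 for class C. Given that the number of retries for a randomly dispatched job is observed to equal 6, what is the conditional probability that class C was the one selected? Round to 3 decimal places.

0.055

Likelihoods P(X=6 | ·): A: 0.0909091; B: 0.00214643; C: 0.0124563.
Posterior ∝ prior × likelihood. Numerator for C: 0.25·0.0124563 = 0.00311407.
Normalizing constant: 0.583333·0.0909091 + 0.166667·0.00214643 + 0.25·0.0124563 = 0.0565021.
P(C | observation) = 0.00311407 / 0.0565021 = 0.0551143.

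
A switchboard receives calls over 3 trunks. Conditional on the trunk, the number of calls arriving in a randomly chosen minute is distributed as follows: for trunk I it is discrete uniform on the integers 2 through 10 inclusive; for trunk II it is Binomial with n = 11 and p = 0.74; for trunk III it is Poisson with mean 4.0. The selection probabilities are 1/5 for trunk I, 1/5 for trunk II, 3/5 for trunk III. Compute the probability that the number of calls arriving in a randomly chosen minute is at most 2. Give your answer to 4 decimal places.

0.1651

Conditional on each trunk, P(X ≤ 2): I: 0.111111; II: 0.000175384; III: 0.238103.
By total probability, P(X ≤ 2) = 0.2·0.111111 + 0.2·0.000175384 + 0.6·0.238103 = 0.165119.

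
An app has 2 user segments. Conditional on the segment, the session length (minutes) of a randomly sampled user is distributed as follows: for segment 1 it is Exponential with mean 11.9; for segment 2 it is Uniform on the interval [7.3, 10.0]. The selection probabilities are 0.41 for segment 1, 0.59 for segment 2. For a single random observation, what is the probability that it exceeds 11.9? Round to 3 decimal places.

0.151

Conditional on each segment, P(X > 11.9): 1: 0.367879; 2: 0.
By total probability, P(X > 11.9) = 0.41·0.367879 + 0.59·0 = 0.150831.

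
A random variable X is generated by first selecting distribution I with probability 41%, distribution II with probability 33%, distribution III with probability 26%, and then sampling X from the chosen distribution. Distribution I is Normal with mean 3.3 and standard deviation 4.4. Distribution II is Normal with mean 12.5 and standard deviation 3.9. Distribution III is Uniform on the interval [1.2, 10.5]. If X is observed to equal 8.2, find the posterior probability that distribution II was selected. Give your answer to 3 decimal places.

Likelihoods f(8.2 | ·): I: 0.0487702; II: 0.055702; III: 0.107527.
Posterior ∝ prior × likelihood. Numerator for II: 0.33·0.055702 = 0.0183817.
Normalizing constant: 0.41·0.0487702 + 0.33·0.055702 + 0.26·0.107527 = 0.0663344.
P(II | observation) = 0.0183817 / 0.0663344 = 0.277106.

0.277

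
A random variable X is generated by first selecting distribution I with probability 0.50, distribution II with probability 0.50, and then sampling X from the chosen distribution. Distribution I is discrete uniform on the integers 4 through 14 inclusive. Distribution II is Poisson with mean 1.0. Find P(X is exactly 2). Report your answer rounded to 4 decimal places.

0.0920

Conditional on each component, P(X = 2): I: 0; II: 0.18394.
By total probability, P(X = 2) = 0.5·0 + 0.5·0.18394 = 0.0919699.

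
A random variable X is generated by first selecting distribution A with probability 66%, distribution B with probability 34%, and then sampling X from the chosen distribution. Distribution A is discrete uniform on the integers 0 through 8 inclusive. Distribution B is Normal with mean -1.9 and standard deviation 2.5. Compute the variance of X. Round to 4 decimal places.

Per component, A: μ=4, E[X²]=22.6667; B: μ=-1.9, E[X²]=9.86.
E[X] = 0.66·4 + 0.34·-1.9 = 1.994.
E[X²] = 0.66·22.6667 + 0.34·9.86 = 18.3124.
Var(X) = E[X²] − (E[X])² = 18.3124 − 3.97604 = 14.3364.

14.3364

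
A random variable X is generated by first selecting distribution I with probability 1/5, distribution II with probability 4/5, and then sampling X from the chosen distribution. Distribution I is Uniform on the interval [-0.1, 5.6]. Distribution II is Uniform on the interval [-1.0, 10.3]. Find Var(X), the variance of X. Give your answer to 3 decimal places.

9.632

Per component, I: μ=2.75, E[X²]=10.27; II: μ=4.65, E[X²]=32.2633.
E[X] = 0.2·2.75 + 0.8·4.65 = 4.27.
E[X²] = 0.2·10.27 + 0.8·32.2633 = 27.8647.
Var(X) = E[X²] − (E[X])² = 27.8647 − 18.2329 = 9.63177.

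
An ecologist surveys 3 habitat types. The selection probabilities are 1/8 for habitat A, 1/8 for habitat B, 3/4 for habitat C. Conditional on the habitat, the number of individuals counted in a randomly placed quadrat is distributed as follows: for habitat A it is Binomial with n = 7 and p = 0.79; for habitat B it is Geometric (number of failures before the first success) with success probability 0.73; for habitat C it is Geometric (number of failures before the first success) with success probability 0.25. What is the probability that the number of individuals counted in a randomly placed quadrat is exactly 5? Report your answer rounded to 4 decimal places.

0.0802

Conditional on each habitat, P(X = 5): A: 0.284966; B: 0.00104747; C: 0.0593262.
By total probability, P(X = 5) = 0.125·0.284966 + 0.125·0.00104747 + 0.75·0.0593262 = 0.0802463.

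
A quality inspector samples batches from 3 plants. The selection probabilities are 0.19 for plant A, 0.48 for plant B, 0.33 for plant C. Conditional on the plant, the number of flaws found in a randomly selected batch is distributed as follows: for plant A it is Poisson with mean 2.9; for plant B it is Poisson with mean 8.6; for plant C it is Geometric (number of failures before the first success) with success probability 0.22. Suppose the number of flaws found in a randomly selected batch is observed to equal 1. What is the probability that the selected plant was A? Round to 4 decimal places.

Likelihoods P(X=1 | ·): A: 0.159567; B: 0.00158331; C: 0.1716.
Posterior ∝ prior × likelihood. Numerator for A: 0.19·0.159567 = 0.0303178.
Normalizing constant: 0.19·0.159567 + 0.48·0.00158331 + 0.33·0.1716 = 0.0877058.
P(A | observation) = 0.0303178 / 0.0877058 = 0.345676.

0.3457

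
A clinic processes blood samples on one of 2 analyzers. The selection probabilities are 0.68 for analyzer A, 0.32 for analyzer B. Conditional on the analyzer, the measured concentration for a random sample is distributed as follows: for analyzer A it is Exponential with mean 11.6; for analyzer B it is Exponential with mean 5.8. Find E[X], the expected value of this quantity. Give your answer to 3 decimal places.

Component means — A: 11.6; B: 5.8.
E[X] = 0.68·11.6 + 0.32·5.8 = 9.744.

9.744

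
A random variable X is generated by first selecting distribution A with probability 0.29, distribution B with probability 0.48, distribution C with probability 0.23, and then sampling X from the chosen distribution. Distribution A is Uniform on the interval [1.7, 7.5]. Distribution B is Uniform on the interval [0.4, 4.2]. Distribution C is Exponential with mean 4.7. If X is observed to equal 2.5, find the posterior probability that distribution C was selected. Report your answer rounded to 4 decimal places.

0.1402

Likelihoods f(2.5 | ·): A: 0.172414; B: 0.263158; C: 0.124996.
Posterior ∝ prior × likelihood. Numerator for C: 0.23·0.124996 = 0.028749.
Normalizing constant: 0.29·0.172414 + 0.48·0.263158 + 0.23·0.124996 = 0.205065.
P(C | observation) = 0.028749 / 0.205065 = 0.140195.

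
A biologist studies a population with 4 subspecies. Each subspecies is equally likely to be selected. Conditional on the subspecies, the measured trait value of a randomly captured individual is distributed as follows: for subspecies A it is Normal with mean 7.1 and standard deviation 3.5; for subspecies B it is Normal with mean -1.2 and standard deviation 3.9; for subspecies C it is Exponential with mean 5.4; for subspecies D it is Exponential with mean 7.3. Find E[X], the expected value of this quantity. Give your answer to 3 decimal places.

4.650

Component means — A: 7.1; B: -1.2; C: 5.4; D: 7.3.
E[X] = 0.25·7.1 + 0.25·-1.2 + 0.25·5.4 + 0.25·7.3 = 4.65.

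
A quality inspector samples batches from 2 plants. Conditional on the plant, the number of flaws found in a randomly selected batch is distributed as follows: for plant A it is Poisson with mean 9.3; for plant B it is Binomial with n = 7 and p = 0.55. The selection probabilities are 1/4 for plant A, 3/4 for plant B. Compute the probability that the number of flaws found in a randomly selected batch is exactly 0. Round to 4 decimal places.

Conditional on each plant, P(X = 0): A: 9.14242e-05; B: 0.00373669.
By total probability, P(X = 0) = 0.25·9.14242e-05 + 0.75·0.00373669 = 0.00282538.

0.0028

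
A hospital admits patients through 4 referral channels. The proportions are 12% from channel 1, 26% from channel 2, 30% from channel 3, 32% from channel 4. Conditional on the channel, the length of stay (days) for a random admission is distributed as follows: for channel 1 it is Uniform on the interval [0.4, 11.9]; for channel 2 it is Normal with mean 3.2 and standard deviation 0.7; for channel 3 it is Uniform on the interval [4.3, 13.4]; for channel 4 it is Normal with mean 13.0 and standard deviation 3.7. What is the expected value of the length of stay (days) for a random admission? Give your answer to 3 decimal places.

8.385

Component means — 1: 6.15; 2: 3.2; 3: 8.85; 4: 13.
E[X] = 0.12·6.15 + 0.26·3.2 + 0.3·8.85 + 0.32·13 = 8.385.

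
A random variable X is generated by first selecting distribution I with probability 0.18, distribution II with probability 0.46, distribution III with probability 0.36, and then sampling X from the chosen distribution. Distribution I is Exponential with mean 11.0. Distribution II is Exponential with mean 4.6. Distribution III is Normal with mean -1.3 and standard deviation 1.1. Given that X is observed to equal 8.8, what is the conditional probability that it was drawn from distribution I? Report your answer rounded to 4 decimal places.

Likelihoods f(8.8 | ·): I: 0.0408481; II: 0.0320936; III: 1.78957e-19.
Posterior ∝ prior × likelihood. Numerator for I: 0.18·0.0408481 = 0.00735266.
Normalizing constant: 0.18·0.0408481 + 0.46·0.0320936 + 0.36·1.78957e-19 = 0.0221157.
P(I | observation) = 0.00735266 / 0.0221157 = 0.332463.

0.3325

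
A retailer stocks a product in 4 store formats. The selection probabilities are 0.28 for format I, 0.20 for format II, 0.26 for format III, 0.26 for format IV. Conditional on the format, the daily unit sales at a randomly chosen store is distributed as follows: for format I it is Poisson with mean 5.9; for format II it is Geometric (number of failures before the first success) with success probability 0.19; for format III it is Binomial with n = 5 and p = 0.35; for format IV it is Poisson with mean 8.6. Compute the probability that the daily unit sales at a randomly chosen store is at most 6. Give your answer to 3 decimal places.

Conditional on each format, P(X ≤ 6): I: 0.622361; II: 0.771232; III: 1; IV: 0.245676.
By total probability, P(X ≤ 6) = 0.28·0.622361 + 0.2·0.771232 + 0.26·1 + 0.26·0.245676 = 0.652383.

0.652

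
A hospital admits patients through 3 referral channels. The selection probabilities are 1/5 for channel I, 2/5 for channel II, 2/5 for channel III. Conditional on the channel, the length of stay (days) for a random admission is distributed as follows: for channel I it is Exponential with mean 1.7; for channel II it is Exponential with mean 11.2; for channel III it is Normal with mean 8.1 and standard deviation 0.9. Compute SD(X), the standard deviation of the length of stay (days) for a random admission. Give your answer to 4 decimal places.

Per component, I: μ=1.7, E[X²]=5.78; II: μ=11.2, E[X²]=250.88; III: μ=8.1, E[X²]=66.42.
E[X] = 0.2·1.7 + 0.4·11.2 + 0.4·8.1 = 8.06.
E[X²] = 0.2·5.78 + 0.4·250.88 + 0.4·66.42 = 128.076.
Var(X) = E[X²] − (E[X])² = 128.076 − 64.9636 = 63.1124.
SD(X) = √63.1124 = 7.94433.

7.9443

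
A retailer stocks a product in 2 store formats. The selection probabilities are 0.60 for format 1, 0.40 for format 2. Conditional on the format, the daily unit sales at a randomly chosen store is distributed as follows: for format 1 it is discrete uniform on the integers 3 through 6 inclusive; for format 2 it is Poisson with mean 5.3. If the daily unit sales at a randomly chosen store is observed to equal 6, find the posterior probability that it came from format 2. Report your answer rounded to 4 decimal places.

Likelihoods P(X=6 | ·): 1: 0.25; 2: 0.15366.
Posterior ∝ prior × likelihood. Numerator for 2: 0.4·0.15366 = 0.0614642.
Normalizing constant: 0.6·0.25 + 0.4·0.15366 = 0.211464.
P(2 | observation) = 0.0614642 / 0.211464 = 0.29066.

0.2907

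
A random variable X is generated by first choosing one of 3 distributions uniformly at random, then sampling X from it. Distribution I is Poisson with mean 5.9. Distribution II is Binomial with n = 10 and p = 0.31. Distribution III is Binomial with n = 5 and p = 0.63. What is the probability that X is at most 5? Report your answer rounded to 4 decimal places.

Conditional on each component, P(X ≤ 5): I: 0.461873; II: 0.94489; III: 1.
By total probability, P(X ≤ 5) = 0.333333·0.461873 + 0.333333·0.94489 + 0.333333·1 = 0.802254.

0.8023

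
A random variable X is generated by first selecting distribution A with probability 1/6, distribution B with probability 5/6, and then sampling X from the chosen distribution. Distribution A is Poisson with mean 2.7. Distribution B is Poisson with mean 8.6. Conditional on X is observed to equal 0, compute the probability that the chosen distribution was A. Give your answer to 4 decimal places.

Likelihoods P(X=0 | ·): A: 0.0672055; B: 0.000184106.
Posterior ∝ prior × likelihood. Numerator for A: 0.166667·0.0672055 = 0.0112009.
Normalizing constant: 0.166667·0.0672055 + 0.833333·0.000184106 = 0.0113543.
P(A | observation) = 0.0112009 / 0.0113543 = 0.986488.

0.9865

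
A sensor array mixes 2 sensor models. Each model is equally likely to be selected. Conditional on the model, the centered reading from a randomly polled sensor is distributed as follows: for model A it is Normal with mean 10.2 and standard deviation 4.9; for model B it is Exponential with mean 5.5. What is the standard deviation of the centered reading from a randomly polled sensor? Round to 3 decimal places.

5.714

Per component, A: μ=10.2, E[X²]=128.05; B: μ=5.5, E[X²]=60.5.
E[X] = 0.5·10.2 + 0.5·5.5 = 7.85.
E[X²] = 0.5·128.05 + 0.5·60.5 = 94.275.
Var(X) = E[X²] − (E[X])² = 94.275 − 61.6225 = 32.6525.
SD(X) = √32.6525 = 5.71424.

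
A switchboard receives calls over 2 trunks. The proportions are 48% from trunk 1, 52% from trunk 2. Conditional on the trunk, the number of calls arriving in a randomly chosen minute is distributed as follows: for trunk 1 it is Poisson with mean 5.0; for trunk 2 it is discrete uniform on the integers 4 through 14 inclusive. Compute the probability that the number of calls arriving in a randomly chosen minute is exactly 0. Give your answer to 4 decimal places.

Conditional on each trunk, P(X = 0): 1: 0.00673795; 2: 0.
By total probability, P(X = 0) = 0.48·0.00673795 + 0.52·0 = 0.00323421.

0.0032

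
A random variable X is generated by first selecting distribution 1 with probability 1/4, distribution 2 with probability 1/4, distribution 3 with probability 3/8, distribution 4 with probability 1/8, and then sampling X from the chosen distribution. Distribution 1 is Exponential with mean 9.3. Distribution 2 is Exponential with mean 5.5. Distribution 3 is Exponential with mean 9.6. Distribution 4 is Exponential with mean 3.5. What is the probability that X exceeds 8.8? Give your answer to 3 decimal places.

0.308

Conditional on each component, P(X > 8.8): 1: 0.388199; 2: 0.201897; 3: 0.39985; 4: 0.0809207.
By total probability, P(X > 8.8) = 0.25·0.388199 + 0.25·0.201897 + 0.375·0.39985 + 0.125·0.0809207 = 0.307583.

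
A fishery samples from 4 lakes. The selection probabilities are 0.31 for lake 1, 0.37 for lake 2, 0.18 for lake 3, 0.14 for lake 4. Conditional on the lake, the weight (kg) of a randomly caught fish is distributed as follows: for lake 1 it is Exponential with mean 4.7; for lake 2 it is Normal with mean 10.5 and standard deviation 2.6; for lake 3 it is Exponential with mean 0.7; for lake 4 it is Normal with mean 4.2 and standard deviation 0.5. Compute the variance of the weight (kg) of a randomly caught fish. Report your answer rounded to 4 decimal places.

Per component, 1: μ=4.7, E[X²]=44.18; 2: μ=10.5, E[X²]=117.01; 3: μ=0.7, E[X²]=0.98; 4: μ=4.2, E[X²]=17.89.
E[X] = 0.31·4.7 + 0.37·10.5 + 0.18·0.7 + 0.14·4.2 = 6.056.
E[X²] = 0.31·44.18 + 0.37·117.01 + 0.18·0.98 + 0.14·17.89 = 59.6705.
Var(X) = E[X²] − (E[X])² = 59.6705 − 36.6751 = 22.9954.

22.9954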